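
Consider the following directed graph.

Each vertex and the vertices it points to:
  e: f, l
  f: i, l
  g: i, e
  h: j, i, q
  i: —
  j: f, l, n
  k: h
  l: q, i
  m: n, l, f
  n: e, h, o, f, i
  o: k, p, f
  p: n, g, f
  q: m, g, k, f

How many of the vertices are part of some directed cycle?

A vertex is on a directed cycle iff it belongs to a strongly connected component of size ≥ 2 (or has a self-loop).
The vertices on cycles are {e, f, g, h, j, k, l, m, n, o, p, q} — 12 in total.

12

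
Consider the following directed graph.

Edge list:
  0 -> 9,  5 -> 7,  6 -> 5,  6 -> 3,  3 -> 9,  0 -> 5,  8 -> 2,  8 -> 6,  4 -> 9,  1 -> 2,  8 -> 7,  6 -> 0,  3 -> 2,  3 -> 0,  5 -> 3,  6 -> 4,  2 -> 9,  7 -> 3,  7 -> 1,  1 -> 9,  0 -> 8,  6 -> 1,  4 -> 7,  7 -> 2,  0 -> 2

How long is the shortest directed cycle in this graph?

For each vertex v, BFS finds the shortest path from v back to v.
The shortest such closed walk is 0 → 5 → 3 → 0, length 3.

3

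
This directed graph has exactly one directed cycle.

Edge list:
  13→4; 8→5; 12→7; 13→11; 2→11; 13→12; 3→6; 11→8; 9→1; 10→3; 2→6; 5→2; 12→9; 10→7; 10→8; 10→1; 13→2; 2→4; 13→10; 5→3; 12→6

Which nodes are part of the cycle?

2, 5, 8, 11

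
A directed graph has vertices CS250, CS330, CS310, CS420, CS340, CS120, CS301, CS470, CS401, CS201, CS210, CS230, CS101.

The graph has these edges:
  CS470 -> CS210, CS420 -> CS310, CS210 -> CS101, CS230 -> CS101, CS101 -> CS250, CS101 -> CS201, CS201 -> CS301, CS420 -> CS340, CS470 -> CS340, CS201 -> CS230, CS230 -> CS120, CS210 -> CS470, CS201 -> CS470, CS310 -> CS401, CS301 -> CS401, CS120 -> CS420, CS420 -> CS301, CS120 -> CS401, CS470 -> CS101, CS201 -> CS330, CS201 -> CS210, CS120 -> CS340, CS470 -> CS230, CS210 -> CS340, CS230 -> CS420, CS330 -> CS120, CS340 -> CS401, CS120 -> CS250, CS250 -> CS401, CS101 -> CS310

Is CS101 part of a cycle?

CS101 is on a cycle iff CS101 can reach itself via ≥1 edge.
CS101 → CS201 → CS210 → CS101 — yes.

Yes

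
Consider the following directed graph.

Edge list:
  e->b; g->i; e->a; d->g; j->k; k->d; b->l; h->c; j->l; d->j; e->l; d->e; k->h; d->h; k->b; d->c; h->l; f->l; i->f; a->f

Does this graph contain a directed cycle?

Yes

DFS with white/gray/black marking, starting from f:
f gray
  l gray
  l black
f black
a gray
  a→f: f black — skip
a black
b gray
  b→l: l black — skip
b black
c gray
c black
d gray
  j gray
    j→l: l black — skip
    k gray
      h gray
        h→c: c black — skip
        h→l: l black — skip
      h black
      k→b: b black — skip
      k→d: d is gray → back edge
Back edge found, so a cycle exists: d → j → k → d.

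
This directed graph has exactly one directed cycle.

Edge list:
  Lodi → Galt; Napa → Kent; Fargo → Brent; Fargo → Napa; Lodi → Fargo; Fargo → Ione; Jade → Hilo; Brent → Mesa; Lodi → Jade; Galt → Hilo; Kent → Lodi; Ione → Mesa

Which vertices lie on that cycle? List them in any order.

Kent, Lodi, Napa, Fargo

DFS with gray/black marking from Lodi:
Lodi gray
  Jade gray
    Hilo gray
    Hilo black
  Jade black
  Galt gray
    Galt→Hilo: Hilo black — skip
  Galt black
  Fargo gray
    Ione gray
      Mesa gray
      Mesa black
    Ione black
    Napa gray
      Kent gray
        Kent→Lodi: Lodi is gray → back edge
Back edge closes the cycle Lodi → Fargo → Napa → Kent → Lodi; its vertices are {Kent, Lodi, Napa, Fargo}.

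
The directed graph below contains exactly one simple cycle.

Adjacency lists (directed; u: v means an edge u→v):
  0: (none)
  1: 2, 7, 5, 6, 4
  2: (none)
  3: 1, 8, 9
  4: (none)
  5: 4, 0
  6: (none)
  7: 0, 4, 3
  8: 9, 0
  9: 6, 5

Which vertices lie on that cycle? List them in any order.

1, 3, 7

DFS with gray/black marking from 3:
3 gray
  1 gray
    2 gray
    2 black
    7 gray
      0 gray
      0 black
      4 gray
      4 black
      7→3: 3 is gray → back edge
Back edge closes the cycle 3 → 1 → 7 → 3; its vertices are {1, 3, 7}.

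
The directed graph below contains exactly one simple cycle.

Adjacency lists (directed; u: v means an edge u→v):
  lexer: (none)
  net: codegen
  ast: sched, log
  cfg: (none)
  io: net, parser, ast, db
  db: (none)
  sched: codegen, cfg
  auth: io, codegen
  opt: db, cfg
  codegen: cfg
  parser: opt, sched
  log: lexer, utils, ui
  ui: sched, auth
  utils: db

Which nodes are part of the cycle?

io, ui, ast, log, auth

DFS with gray/black marking from io:
io gray
  net gray
    codegen gray
      cfg gray
      cfg black
    codegen black
  net black
  parser gray
    opt gray
      db gray
      db black
      opt→cfg: cfg black — skip
    opt black
    sched gray
      sched→codegen: codegen black — skip
      sched→cfg: cfg black — skip
    sched black
  parser black
  ast gray
    ast→sched: sched black — skip
    log gray
      lexer gray
      lexer black
      utils gray
        utils→db: db black — skip
      utils black
      ui gray
        ui→sched: sched black — skip
        auth gray
          auth→io: io is gray → back edge
Back edge closes the cycle io → ast → log → ui → auth → io; its vertices are {io, ui, ast, log, auth}.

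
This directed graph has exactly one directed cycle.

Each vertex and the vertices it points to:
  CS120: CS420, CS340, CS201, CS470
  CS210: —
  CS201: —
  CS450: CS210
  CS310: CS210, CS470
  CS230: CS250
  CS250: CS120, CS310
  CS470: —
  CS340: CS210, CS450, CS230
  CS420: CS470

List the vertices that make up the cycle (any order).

CS120, CS230, CS250, CS340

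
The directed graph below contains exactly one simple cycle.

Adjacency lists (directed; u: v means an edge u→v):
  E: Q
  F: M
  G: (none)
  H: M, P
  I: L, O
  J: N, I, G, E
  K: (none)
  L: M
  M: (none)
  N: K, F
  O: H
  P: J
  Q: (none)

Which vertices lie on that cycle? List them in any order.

DFS with gray/black marking from J:
J gray
  N gray
    K gray
    K black
    F gray
      M gray
      M black
    F black
  N black
  I gray
    L gray
      L→M: M black — skip
    L black
    O gray
      H gray
        H→M: M black — skip
        P gray
          P→J: J is gray → back edge
Back edge closes the cycle J → I → O → H → P → J; its vertices are {H, I, J, O, P}.

H, I, J, O, P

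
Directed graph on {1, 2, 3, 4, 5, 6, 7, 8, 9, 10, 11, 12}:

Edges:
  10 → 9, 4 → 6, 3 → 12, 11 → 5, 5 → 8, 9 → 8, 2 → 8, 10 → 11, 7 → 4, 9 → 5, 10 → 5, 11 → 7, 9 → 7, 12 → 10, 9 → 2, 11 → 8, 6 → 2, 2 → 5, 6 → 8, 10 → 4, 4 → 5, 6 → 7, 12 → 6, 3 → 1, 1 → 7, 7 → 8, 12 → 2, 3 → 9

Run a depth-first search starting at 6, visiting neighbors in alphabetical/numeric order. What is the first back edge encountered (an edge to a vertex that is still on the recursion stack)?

4->6

DFS from 6 (visiting neighbors in alphabetical/numeric order); mark gray on enter, black on exit:
6 gray
  2 gray
    5 gray
      8 gray
      8 black
    5 black
    2→8: 8 black — skip
  2 black
  7 gray
    4 gray
      4→5: 5 black — skip
      4→6: 6 is gray → back edge
First back edge: 4 → 6.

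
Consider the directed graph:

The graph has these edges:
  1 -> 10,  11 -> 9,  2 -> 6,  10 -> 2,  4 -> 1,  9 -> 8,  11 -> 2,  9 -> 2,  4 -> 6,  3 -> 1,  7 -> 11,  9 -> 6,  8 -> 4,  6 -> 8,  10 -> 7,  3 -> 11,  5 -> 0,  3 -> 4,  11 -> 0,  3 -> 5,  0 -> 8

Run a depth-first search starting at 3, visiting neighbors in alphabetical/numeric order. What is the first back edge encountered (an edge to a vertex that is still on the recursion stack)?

DFS from 3 (visiting neighbors in alphabetical/numeric order); mark gray on enter, black on exit:
3 gray
  1 gray
    10 gray
      2 gray
        6 gray
          8 gray
            4 gray
              4→1: 1 is gray → back edge
First back edge: 4 → 1.

4->1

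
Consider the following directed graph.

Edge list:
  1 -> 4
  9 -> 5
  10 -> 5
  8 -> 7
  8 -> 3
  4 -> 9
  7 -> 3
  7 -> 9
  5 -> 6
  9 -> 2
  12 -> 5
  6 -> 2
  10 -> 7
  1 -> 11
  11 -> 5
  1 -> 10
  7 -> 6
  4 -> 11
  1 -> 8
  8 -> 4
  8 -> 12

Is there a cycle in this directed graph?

DFS with white/gray/black marking, starting from 9:
9 gray
  2 gray
  2 black
  5 gray
    6 gray
      6→2: 2 black — skip
    6 black
  5 black
9 black
12 gray
  12→5: 5 black — skip
12 black
4 gray
  11 gray
    11→5: 5 black — skip
  11 black
  4→9: 9 black — skip
4 black
3 gray
3 black
10 gray
  10→5: 5 black — skip
  7 gray
    7→6: 6 black — skip
    7→3: 3 black — skip
    7→9: 9 black — skip
  7 black
10 black
1 gray
  1→10: 10 black — skip
  1→4: 4 black — skip
  1→11: 11 black — skip
  8 gray
    8→7: 7 black — skip
    8→12: 12 black — skip
    8→3: 3 black — skip
    8→4: 4 black — skip
  8 black
1 black
Every edge goes to a white or black vertex — no back edge, so the graph is acyclic.

No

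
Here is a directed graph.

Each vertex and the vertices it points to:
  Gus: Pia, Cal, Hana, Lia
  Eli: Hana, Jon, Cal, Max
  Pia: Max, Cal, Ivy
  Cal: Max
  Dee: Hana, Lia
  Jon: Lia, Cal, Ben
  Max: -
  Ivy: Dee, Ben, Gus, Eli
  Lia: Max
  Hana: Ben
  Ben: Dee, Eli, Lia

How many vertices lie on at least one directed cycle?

8

A vertex is on a directed cycle iff it belongs to a strongly connected component of size ≥ 2 (or has a self-loop).
The vertices on cycles are {Ben, Dee, Eli, Gus, Ivy, Jon, Pia, Hana} — 8 in total.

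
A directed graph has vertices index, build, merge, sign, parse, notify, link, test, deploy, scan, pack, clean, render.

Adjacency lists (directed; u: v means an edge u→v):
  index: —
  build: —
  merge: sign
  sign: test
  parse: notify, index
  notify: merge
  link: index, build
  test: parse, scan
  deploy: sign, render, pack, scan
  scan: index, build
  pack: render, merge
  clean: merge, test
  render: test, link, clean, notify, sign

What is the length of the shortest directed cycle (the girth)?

5

For each vertex v, BFS finds the shortest path from v back to v.
The shortest such closed walk is test → parse → notify → merge → sign → test, length 5.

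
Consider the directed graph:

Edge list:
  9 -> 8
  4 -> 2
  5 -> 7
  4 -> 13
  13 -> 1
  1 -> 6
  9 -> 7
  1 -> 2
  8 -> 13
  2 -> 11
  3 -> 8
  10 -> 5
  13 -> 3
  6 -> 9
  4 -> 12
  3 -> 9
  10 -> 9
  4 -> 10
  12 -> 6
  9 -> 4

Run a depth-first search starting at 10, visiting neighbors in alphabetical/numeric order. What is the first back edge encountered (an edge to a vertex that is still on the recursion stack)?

DFS from 10 (visiting neighbors in alphabetical/numeric order); mark gray on enter, black on exit:
10 gray
  5 gray
    7 gray
    7 black
  5 black
  9 gray
    4 gray
      2 gray
        11 gray
        11 black
      2 black
      4→10: 10 is gray → back edge
First back edge: 4 → 10.

4->10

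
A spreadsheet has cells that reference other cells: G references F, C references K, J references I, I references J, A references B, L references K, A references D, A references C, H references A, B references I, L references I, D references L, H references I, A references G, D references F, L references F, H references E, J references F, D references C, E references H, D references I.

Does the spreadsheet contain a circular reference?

Yes

DFS with white/gray/black marking, starting from H:
H gray
  A gray
    G gray
      F gray
      F black
    G black
    C gray
      K gray
      K black
    C black
    D gray
      L gray
        I gray
          J gray
            J→F: F black — skip
            J→I: I is gray → back edge
Back edge found, so a cycle exists: I → J → I.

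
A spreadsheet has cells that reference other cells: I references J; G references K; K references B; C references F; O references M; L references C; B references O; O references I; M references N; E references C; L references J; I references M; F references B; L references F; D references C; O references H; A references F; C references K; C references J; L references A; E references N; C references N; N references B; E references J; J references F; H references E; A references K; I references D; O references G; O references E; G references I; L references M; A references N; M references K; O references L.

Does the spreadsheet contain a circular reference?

DFS with white/gray/black marking, starting from M:
M gray
  N gray
    B gray
      O gray
        E gray
          J gray
            F gray
              F→B: B is gray → back edge
Back edge found, so a cycle exists: B → O → E → J → F → B.

Yes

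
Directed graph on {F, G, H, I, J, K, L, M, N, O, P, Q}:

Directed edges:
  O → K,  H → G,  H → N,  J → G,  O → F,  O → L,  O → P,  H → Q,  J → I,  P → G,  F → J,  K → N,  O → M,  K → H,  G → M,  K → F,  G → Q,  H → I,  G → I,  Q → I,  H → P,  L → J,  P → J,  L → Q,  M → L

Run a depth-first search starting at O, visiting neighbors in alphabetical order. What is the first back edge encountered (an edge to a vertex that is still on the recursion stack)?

L->J

DFS from O (visiting neighbors in alphabetical order); mark gray on enter, black on exit:
O gray
  F gray
    J gray
      G gray
        I gray
        I black
        M gray
          L gray
            L→J: J is gray → back edge
First back edge: L → J.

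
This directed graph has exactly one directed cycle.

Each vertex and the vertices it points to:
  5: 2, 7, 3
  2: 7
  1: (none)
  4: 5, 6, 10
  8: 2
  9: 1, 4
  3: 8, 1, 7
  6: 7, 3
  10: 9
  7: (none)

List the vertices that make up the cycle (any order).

DFS with gray/black marking from 10:
10 gray
  9 gray
    1 gray
    1 black
    4 gray
      5 gray
        2 gray
          7 gray
          7 black
        2 black
        5→7: 7 black — skip
        3 gray
          8 gray
            8→2: 2 black — skip
          8 black
          3→1: 1 black — skip
          3→7: 7 black — skip
        3 black
      5 black
      6 gray
        6→7: 7 black — skip
        6→3: 3 black — skip
      6 black
      4→10: 10 is gray → back edge
Back edge closes the cycle 10 → 9 → 4 → 10; its vertices are {4, 9, 10}.

4, 9, 10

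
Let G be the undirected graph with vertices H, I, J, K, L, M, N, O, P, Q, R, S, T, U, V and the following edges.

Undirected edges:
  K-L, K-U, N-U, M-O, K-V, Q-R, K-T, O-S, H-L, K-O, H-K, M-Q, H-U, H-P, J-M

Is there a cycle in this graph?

Yes

DFS, tracking each vertex's parent; an edge to a visited non-parent vertex closes a cycle.
Start from R:
visit R (parent –)
  visit Q (parent R)
    Q–R: parent, skip
    visit M (parent Q)
      M–Q: parent, skip
      visit J (parent M)
        J–M: parent, skip
      visit O (parent M)
        visit K (parent O)
          visit V (parent K)
            V–K: parent, skip
          visit U (parent K)
            U–K: parent, skip
            visit N (parent U)
              N–U: parent, skip
            visit H (parent U)
              visit P (parent H)
                P–H: parent, skip
              visit L (parent H)
                L–H: parent, skip
                L–K: K visited and ≠ parent → cycle
Cycle: K – U – H – L – K.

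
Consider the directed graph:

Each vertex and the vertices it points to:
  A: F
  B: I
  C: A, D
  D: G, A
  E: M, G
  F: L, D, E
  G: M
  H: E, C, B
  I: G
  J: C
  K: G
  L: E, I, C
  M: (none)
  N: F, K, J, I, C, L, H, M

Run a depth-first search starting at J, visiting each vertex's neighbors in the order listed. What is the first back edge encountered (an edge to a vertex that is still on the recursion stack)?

DFS from J (visiting each vertex's neighbors in the order listed); mark gray on enter, black on exit:
J gray
  C gray
    A gray
      F gray
        L gray
          E gray
            M gray
            M black
            G gray
              G→M: M black — skip
            G black
          E black
          I gray
            I→G: G black — skip
          I black
          L→C: C is gray → back edge
First back edge: L → C.

L->C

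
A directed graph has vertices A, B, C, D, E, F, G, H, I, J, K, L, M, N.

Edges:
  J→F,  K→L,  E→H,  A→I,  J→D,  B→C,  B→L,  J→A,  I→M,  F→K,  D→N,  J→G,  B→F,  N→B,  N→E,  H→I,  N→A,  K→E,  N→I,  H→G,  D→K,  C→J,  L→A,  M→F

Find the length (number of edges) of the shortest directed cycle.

5

For each vertex v, BFS finds the shortest path from v back to v.
The shortest such closed walk is D → N → B → C → J → D, length 5.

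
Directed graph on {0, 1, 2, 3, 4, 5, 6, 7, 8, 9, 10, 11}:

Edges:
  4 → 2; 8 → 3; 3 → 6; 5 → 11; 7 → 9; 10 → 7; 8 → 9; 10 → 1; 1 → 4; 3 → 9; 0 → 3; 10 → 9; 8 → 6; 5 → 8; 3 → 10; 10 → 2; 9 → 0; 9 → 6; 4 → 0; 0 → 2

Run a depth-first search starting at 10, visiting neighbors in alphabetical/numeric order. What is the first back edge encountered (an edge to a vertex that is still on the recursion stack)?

9→0

DFS from 10 (visiting neighbors in alphabetical/numeric order); mark gray on enter, black on exit:
10 gray
  1 gray
    4 gray
      0 gray
        2 gray
        2 black
        3 gray
          6 gray
          6 black
          9 gray
            9→0: 0 is gray → back edge
First back edge: 9 → 0.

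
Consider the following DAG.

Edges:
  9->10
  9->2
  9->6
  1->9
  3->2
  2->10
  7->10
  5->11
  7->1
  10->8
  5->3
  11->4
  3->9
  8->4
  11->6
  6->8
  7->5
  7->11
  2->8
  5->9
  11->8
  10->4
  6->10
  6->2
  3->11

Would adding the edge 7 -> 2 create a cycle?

Adding 7→2 creates a cycle iff 2 can already reach 7.
Explore from 2: no path reaches 7. The graph stays acyclic.

No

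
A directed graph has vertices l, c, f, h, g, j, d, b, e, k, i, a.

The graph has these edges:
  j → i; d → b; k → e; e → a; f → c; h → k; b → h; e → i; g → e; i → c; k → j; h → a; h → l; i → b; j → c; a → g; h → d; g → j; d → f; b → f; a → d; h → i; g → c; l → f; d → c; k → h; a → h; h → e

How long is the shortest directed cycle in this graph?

For each vertex v, BFS finds the shortest path from v back to v.
The shortest such closed walk is a → h → a, length 2.

2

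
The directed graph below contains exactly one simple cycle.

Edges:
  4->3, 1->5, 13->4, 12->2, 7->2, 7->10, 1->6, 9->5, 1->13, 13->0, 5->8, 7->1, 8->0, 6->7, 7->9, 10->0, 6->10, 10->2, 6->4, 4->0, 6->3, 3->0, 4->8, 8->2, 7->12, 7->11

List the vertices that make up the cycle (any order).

DFS with gray/black marking from 7:
7 gray
  12 gray
    2 gray
    2 black
  12 black
  10 gray
    0 gray
    0 black
    10→2: 2 black — skip
  10 black
  1 gray
    13 gray
      4 gray
        4→0: 0 black — skip
        8 gray
          8→2: 2 black — skip
          8→0: 0 black — skip
        8 black
        3 gray
          3→0: 0 black — skip
        3 black
      4 black
      13→0: 0 black — skip
    13 black
    5 gray
      5→8: 8 black — skip
    5 black
    6 gray
      6→3: 3 black — skip
      6→10: 10 black — skip
      6→4: 4 black — skip
      6→7: 7 is gray → back edge
Back edge closes the cycle 7 → 1 → 6 → 7; its vertices are {1, 6, 7}.

1, 6, 7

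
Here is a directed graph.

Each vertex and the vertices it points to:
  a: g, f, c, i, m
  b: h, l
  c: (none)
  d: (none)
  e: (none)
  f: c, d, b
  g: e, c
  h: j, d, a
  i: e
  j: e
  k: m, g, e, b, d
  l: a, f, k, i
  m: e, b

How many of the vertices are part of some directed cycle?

7

A vertex is on a directed cycle iff it belongs to a strongly connected component of size ≥ 2 (or has a self-loop).
The vertices on cycles are {a, b, f, h, k, l, m} — 7 in total.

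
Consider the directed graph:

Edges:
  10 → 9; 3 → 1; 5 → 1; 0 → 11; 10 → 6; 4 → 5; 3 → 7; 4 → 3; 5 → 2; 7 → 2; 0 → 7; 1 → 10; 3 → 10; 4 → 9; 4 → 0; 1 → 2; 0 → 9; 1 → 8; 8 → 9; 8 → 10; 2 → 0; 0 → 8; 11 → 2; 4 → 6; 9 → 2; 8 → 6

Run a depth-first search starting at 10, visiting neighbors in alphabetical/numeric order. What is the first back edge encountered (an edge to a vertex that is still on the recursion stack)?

7→2

DFS from 10 (visiting neighbors in alphabetical/numeric order); mark gray on enter, black on exit:
10 gray
  6 gray
  6 black
  9 gray
    2 gray
      0 gray
        7 gray
          7→2: 2 is gray → back edge
First back edge: 7 → 2.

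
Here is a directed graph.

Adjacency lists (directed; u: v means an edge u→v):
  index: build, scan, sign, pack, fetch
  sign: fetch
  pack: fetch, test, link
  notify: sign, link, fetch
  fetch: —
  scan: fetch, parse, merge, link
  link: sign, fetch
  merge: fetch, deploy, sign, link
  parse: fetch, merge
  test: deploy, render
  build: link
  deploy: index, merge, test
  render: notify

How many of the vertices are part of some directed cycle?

7

A vertex is on a directed cycle iff it belongs to a strongly connected component of size ≥ 2 (or has a self-loop).
The vertices on cycles are {pack, scan, test, index, merge, parse, deploy} — 7 in total.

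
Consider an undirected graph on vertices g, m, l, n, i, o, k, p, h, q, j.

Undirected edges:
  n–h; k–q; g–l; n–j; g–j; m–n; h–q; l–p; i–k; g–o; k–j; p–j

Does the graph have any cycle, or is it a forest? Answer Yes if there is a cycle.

DFS, tracking each vertex's parent; an edge to a visited non-parent vertex closes a cycle.
Start from q:
visit q (parent –)
  visit h (parent q)
    h–q: parent, skip
    visit n (parent h)
      n–h: parent, skip
      visit j (parent n)
        visit p (parent j)
          visit l (parent p)
            l–p: parent, skip
            visit g (parent l)
              g–j: j visited and ≠ parent → cycle
Cycle: j – p – l – g – j.

Yes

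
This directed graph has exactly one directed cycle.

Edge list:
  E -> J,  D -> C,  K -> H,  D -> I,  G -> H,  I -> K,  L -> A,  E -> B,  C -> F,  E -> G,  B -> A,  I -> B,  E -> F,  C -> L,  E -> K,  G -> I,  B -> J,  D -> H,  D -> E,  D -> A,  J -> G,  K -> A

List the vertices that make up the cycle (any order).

B, G, I, J

DFS with gray/black marking from G:
G gray
  H gray
  H black
  I gray
    B gray
      J gray
        J→G: G is gray → back edge
Back edge closes the cycle G → I → B → J → G; its vertices are {B, G, I, J}.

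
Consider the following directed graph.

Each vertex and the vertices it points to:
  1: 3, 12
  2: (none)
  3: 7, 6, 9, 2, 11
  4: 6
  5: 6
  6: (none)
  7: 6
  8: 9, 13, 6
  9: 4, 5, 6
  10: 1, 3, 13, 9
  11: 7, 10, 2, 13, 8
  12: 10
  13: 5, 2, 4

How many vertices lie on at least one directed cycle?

5

A vertex is on a directed cycle iff it belongs to a strongly connected component of size ≥ 2 (or has a self-loop).
The vertices on cycles are {1, 3, 10, 11, 12} — 5 in total.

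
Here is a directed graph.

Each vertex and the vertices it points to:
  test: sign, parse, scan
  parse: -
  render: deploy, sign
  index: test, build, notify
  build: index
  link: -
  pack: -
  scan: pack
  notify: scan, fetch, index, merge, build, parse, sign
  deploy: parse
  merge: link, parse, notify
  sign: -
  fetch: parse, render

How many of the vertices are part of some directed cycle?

4

A vertex is on a directed cycle iff it belongs to a strongly connected component of size ≥ 2 (or has a self-loop).
The vertices on cycles are {build, index, merge, notify} — 4 in total.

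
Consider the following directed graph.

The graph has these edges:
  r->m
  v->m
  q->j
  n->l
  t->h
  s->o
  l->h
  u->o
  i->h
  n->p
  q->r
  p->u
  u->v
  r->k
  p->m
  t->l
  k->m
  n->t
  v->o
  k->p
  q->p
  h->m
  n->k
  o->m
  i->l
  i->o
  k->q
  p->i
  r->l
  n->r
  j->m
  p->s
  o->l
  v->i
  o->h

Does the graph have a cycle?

DFS with white/gray/black marking, starting from p:
p gray
  i gray
    l gray
      h gray
        m gray
        m black
      h black
    l black
    o gray
      o→l: l black — skip
      o→m: m black — skip
      o→h: h black — skip
    o black
    i→h: h black — skip
  i black
  u gray
    u→o: o black — skip
    v gray
      v→o: o black — skip
      v→i: i black — skip
      v→m: m black — skip
    v black
  u black
  s gray
    s→o: o black — skip
  s black
  p→m: m black — skip
p black
n gray
  r gray
    r→m: m black — skip
    r→l: l black — skip
    k gray
      k→m: m black — skip
      k→p: p black — skip
      q gray
        q→p: p black — skip
        j gray
          j→m: m black — skip
        j black
        q→r: r is gray → back edge
Back edge found, so a cycle exists: r → k → q → r.

Yes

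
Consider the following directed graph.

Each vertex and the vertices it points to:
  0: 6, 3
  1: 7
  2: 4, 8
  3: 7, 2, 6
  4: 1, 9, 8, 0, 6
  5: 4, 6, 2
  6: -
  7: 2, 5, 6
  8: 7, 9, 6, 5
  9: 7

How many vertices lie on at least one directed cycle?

9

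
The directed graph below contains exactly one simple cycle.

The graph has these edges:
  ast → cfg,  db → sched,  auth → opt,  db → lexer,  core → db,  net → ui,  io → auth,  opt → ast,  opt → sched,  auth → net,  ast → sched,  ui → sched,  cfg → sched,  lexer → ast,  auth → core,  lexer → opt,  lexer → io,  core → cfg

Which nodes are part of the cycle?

db, io, auth, core, lexer

DFS with gray/black marking from lexer:
lexer gray
  ast gray
    sched gray
    sched black
    cfg gray
      cfg→sched: sched black — skip
    cfg black
  ast black
  io gray
    auth gray
      net gray
        ui gray
          ui→sched: sched black — skip
        ui black
      net black
      core gray
        core→cfg: cfg black — skip
        db gray
          db→sched: sched black — skip
          db→lexer: lexer is gray → back edge
Back edge closes the cycle lexer → io → auth → core → db → lexer; its vertices are {db, io, auth, core, lexer}.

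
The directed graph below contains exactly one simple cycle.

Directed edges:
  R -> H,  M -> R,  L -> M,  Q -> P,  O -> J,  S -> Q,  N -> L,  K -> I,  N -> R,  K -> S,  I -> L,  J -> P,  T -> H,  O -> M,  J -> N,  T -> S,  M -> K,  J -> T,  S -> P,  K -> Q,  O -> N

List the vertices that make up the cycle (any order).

DFS with gray/black marking from M:
M gray
  R gray
    H gray
    H black
  R black
  K gray
    Q gray
      P gray
      P black
    Q black
    I gray
      L gray
        L→M: M is gray → back edge
Back edge closes the cycle M → K → I → L → M; its vertices are {I, K, L, M}.

I, K, L, M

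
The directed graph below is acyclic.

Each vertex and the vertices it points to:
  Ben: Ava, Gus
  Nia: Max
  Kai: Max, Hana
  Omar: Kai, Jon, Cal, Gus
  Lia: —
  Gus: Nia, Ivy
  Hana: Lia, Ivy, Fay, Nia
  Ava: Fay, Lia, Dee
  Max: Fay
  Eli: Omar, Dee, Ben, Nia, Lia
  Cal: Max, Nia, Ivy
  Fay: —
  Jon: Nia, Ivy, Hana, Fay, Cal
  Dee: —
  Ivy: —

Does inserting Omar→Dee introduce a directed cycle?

No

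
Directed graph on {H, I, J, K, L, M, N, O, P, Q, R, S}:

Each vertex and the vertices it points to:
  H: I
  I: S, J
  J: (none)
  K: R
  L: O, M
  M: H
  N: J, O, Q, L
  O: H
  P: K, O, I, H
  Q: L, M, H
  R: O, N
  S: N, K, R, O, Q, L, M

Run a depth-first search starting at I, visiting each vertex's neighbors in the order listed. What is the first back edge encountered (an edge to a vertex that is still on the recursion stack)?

H→I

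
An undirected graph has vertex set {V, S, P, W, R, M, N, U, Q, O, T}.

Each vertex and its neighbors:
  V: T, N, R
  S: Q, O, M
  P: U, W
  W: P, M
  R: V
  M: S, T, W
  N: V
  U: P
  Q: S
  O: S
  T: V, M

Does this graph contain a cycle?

No

DFS, tracking each vertex's parent; an edge to a visited non-parent vertex closes a cycle.
Start from P:
visit P (parent –)
  visit U (parent P)
    U–P: parent, skip
  visit W (parent P)
    W–P: parent, skip
    visit M (parent W)
      visit S (parent M)
        visit Q (parent S)
          Q–S: parent, skip
        visit O (parent S)
          O–S: parent, skip
        S–M: parent, skip
      visit T (parent M)
        visit V (parent T)
          V–T: parent, skip
          visit N (parent V)
            N–V: parent, skip
          visit R (parent V)
            R–V: parent, skip
        T–M: parent, skip
      M–W: parent, skip
No non-parent visited neighbor found — the graph is a forest.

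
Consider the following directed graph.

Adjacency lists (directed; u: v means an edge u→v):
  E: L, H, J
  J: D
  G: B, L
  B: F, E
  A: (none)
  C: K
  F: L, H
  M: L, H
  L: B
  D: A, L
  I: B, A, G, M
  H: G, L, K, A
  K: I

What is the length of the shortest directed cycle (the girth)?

3

For each vertex v, BFS finds the shortest path from v back to v.
The shortest such closed walk is B → E → L → B, length 3.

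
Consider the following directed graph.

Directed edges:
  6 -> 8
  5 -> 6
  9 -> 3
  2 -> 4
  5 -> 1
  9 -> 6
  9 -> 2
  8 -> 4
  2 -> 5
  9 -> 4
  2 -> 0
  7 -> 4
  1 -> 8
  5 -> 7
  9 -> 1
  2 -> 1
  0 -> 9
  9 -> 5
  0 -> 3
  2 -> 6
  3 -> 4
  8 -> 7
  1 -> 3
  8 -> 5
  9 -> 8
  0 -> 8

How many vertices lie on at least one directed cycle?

7

A vertex is on a directed cycle iff it belongs to a strongly connected component of size ≥ 2 (or has a self-loop).
The vertices on cycles are {0, 1, 2, 5, 6, 8, 9} — 7 in total.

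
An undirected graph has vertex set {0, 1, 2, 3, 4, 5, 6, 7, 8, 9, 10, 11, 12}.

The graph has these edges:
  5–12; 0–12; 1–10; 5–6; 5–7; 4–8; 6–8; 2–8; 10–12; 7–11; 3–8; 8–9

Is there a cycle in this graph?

No

DFS, tracking each vertex's parent; an edge to a visited non-parent vertex closes a cycle.
Start from 12:
visit 12 (parent –)
  visit 10 (parent 12)
    visit 1 (parent 10)
      1–10: parent, skip
    10–12: parent, skip
  visit 5 (parent 12)
    visit 6 (parent 5)
      visit 8 (parent 6)
        visit 3 (parent 8)
          3–8: parent, skip
        8–6: parent, skip
        visit 2 (parent 8)
          2–8: parent, skip
        visit 4 (parent 8)
          4–8: parent, skip
        visit 9 (parent 8)
          9–8: parent, skip
      6–5: parent, skip
    visit 7 (parent 5)
      7–5: parent, skip
      visit 11 (parent 7)
        11–7: parent, skip
    5–12: parent, skip
  visit 0 (parent 12)
    0–12: parent, skip
No non-parent visited neighbor found — the graph is a forest.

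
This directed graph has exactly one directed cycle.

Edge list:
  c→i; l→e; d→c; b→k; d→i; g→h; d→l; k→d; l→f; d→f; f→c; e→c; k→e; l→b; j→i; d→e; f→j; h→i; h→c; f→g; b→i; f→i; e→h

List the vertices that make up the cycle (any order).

DFS with gray/black marking from b:
b gray
  k gray
    d gray
      f gray
        i gray
        i black
        g gray
          h gray
            h→i: i black — skip
            c gray
              c→i: i black — skip
            c black
          h black
        g black
        j gray
          j→i: i black — skip
        j black
        f→c: c black — skip
      f black
      d→i: i black — skip
      l gray
        l→f: f black — skip
        l→b: b is gray → back edge
Back edge closes the cycle b → k → d → l → b; its vertices are {b, d, k, l}.

b, d, k, l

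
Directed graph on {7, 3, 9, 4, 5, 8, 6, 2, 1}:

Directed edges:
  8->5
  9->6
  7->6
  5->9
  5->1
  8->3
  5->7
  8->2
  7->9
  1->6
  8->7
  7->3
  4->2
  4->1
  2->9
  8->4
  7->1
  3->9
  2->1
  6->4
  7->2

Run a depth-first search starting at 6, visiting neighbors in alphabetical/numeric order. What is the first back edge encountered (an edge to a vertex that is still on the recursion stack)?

1→6

DFS from 6 (visiting neighbors in alphabetical/numeric order); mark gray on enter, black on exit:
6 gray
  4 gray
    1 gray
      1→6: 6 is gray → back edge
First back edge: 1 → 6.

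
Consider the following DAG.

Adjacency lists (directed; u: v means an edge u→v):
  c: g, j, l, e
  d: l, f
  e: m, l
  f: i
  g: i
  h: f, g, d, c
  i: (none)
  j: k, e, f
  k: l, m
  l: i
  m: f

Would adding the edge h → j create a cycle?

No

Adding h→j creates a cycle iff j can already reach h.
Explore from j: no path reaches h. The graph stays acyclic.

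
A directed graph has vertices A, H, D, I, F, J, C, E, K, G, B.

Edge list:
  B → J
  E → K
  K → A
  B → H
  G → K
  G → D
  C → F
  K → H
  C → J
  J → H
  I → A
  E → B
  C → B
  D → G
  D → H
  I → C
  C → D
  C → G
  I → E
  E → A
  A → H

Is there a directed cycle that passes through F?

F lies on a cycle iff there is a path from F back to itself.
Exploring from F, it never reaches itself; equivalently, its strongly connected component is a singleton.

No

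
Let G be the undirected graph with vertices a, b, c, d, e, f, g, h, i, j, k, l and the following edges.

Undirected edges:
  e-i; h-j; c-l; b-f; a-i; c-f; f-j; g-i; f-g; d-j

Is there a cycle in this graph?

No

DFS, tracking each vertex's parent; an edge to a visited non-parent vertex closes a cycle.
Start from f:
visit f (parent –)
  visit c (parent f)
    c–f: parent, skip
    visit l (parent c)
      l–c: parent, skip
  visit b (parent f)
    b–f: parent, skip
  visit j (parent f)
    visit h (parent j)
      h–j: parent, skip
    j–f: parent, skip
    visit d (parent j)
      d–j: parent, skip
  visit g (parent f)
    visit i (parent g)
      i–g: parent, skip
      visit e (parent i)
        e–i: parent, skip
      visit a (parent i)
        a–i: parent, skip
    g–f: parent, skip
visit k (parent –)
No non-parent visited neighbor found — the graph is a forest.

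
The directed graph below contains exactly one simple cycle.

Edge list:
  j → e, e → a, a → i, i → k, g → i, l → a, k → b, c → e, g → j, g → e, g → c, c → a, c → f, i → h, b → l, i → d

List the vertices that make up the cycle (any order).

a, b, i, k, l

DFS with gray/black marking from i:
i gray
  d gray
  d black
  k gray
    b gray
      l gray
        a gray
          a→i: i is gray → back edge
Back edge closes the cycle i → k → b → l → a → i; its vertices are {a, b, i, k, l}.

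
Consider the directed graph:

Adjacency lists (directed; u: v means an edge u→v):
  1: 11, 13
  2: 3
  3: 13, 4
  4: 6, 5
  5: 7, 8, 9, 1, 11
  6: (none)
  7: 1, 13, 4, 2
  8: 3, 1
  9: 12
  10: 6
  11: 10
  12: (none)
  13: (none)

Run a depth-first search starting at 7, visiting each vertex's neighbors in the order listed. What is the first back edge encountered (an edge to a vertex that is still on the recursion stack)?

DFS from 7 (visiting each vertex's neighbors in the order listed); mark gray on enter, black on exit:
7 gray
  1 gray
    11 gray
      10 gray
        6 gray
        6 black
      10 black
    11 black
    13 gray
    13 black
  1 black
  7→13: 13 black — skip
  4 gray
    4→6: 6 black — skip
    5 gray
      5→7: 7 is gray → back edge
First back edge: 5 → 7.

5->7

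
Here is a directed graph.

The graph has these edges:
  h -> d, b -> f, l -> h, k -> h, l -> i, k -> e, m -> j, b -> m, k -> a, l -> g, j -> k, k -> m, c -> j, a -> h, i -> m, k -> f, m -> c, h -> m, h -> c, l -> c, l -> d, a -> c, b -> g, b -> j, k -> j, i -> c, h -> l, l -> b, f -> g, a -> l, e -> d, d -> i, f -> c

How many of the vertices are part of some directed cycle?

12

A vertex is on a directed cycle iff it belongs to a strongly connected component of size ≥ 2 (or has a self-loop).
The vertices on cycles are {a, b, c, d, e, f, h, i, j, k, l, m} — 12 in total.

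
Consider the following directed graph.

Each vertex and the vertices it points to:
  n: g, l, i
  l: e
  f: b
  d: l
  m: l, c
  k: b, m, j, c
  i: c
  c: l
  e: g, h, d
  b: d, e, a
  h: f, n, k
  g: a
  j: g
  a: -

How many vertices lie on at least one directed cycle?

11

A vertex is on a directed cycle iff it belongs to a strongly connected component of size ≥ 2 (or has a self-loop).
The vertices on cycles are {b, c, d, e, f, h, i, k, l, m, n} — 11 in total.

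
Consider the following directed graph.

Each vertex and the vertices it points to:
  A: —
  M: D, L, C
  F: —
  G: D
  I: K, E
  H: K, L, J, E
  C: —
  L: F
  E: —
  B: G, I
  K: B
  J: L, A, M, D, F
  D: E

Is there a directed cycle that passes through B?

B is on a cycle iff B can reach itself via ≥1 edge.
B → I → K → B — yes.

Yes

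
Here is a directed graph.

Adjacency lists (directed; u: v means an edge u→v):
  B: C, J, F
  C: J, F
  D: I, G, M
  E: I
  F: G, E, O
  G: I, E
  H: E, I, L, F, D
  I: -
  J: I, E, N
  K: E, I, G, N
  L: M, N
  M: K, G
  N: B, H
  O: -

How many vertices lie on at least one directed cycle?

9

A vertex is on a directed cycle iff it belongs to a strongly connected component of size ≥ 2 (or has a self-loop).
The vertices on cycles are {B, C, D, H, J, K, L, M, N} — 9 in total.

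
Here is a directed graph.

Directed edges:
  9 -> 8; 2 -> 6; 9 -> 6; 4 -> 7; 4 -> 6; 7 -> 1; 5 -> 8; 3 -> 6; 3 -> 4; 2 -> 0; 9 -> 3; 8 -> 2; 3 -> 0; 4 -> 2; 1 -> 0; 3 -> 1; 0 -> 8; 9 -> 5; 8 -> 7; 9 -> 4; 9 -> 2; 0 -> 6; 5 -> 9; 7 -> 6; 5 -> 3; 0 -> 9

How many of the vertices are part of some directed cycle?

9

A vertex is on a directed cycle iff it belongs to a strongly connected component of size ≥ 2 (or has a self-loop).
The vertices on cycles are {0, 1, 2, 3, 4, 5, 7, 8, 9} — 9 in total.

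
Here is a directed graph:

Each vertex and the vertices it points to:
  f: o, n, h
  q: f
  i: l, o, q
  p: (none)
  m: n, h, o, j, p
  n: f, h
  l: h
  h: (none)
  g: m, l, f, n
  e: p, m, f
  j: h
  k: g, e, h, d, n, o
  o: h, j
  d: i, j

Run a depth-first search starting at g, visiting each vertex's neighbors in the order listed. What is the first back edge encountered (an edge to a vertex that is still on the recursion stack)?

f->n

DFS from g (visiting each vertex's neighbors in the order listed); mark gray on enter, black on exit:
g gray
  m gray
    n gray
      f gray
        o gray
          h gray
          h black
          j gray
            j→h: h black — skip
          j black
        o black
        f→n: n is gray → back edge
First back edge: f → n.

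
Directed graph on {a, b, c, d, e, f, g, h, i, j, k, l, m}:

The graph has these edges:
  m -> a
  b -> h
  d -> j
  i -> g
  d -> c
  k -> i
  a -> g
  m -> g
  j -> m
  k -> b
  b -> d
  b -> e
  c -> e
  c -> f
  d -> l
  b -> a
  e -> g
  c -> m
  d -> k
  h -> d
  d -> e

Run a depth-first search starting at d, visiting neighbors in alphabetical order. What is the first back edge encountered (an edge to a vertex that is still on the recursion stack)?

DFS from d (visiting neighbors in alphabetical order); mark gray on enter, black on exit:
d gray
  c gray
    e gray
      g gray
      g black
    e black
    f gray
    f black
    m gray
      a gray
        a→g: g black — skip
      a black
      m→g: g black — skip
    m black
  c black
  d→e: e black — skip
  j gray
    j→m: m black — skip
  j black
  k gray
    b gray
      b→a: a black — skip
      b→d: d is gray → back edge
First back edge: b → d.

b->d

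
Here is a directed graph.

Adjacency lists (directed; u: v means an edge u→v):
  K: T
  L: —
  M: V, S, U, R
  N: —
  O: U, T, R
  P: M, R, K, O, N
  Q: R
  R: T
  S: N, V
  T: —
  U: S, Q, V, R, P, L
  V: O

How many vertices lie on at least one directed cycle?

6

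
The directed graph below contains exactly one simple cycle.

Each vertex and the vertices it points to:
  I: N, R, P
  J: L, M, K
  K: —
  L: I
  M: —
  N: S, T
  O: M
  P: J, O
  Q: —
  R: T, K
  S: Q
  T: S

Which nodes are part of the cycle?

DFS with gray/black marking from I:
I gray
  N gray
    S gray
      Q gray
      Q black
    S black
    T gray
      T→S: S black — skip
    T black
  N black
  R gray
    R→T: T black — skip
    K gray
    K black
  R black
  P gray
    J gray
      L gray
        L→I: I is gray → back edge
Back edge closes the cycle I → P → J → L → I; its vertices are {I, J, L, P}.

I, J, L, P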